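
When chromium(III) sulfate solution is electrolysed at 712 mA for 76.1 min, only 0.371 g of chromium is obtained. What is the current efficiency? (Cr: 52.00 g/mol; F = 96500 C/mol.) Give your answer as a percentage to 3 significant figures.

Q = 0.712 × 4566 = 3251 C
n(e⁻) = 3251 / 96500 = 0.03369 mol
Cr³⁺ + 3e⁻ → Cr, so theoretical n(Cr) = 0.01123 mol → 0.5840 g
Efficiency = 0.371 / 0.5840 = 0.6353 = 63.5%

63.5%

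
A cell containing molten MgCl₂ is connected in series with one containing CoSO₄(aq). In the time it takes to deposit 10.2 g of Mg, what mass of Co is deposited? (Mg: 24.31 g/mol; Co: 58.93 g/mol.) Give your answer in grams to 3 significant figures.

24.7 g

n(Mg) = 10.2 / 24.31 = 0.4196 mol
Mg²⁺ + 2e⁻ → Mg, so n(e⁻) = 2 × 0.4196 = 0.8392 mol
Since the cells are in series, n(e⁻) in the Co cell is also 0.8392 mol.
Co²⁺ + 2e⁻ → Co, so n(Co) = 0.8392 / 2 = 0.4196 mol
m(Co) = 0.4196 × 58.93 = 24.7 g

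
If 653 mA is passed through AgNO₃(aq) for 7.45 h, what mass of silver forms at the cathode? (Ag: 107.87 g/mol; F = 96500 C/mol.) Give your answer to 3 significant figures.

Q = It = 0.653 × 26820 = 17510 C
n(e⁻) = Q/F = 17510/96500 = 0.1815 mol
Ag⁺ + e⁻ → Ag, so n(Ag) = 0.1815 mol
m = 0.1815 × 107.87 = 19.6 g

19.6 g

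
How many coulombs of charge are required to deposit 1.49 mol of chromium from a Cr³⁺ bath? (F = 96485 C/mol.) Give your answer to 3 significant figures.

Cr³⁺ + 3e⁻ → Cr, so n(e⁻) = 3 × 1.49 = 4.470 mol
Q = 4.470 × 96485 = 4.313×10^5 C

4.31×10^5 C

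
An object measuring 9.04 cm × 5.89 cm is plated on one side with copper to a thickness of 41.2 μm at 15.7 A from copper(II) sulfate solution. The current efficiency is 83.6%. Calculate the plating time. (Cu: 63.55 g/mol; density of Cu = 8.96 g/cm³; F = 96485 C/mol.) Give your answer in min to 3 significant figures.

7.58 min

Plated area = 9.04 × 5.89 = 53.25 cm²
Volume = 53.25 × 41.2×10⁻⁴ cm = 0.2194 cm³
m(Cu) = 0.2194 × 8.96 = 1.966 g
n(Cu) = 1.966 / 63.55 = 0.03094 mol; n(e⁻) = 2 × 0.03094 = 0.06188 mol
Q = 0.06188 × 96485 / 0.836 = 7142 C
t = 7142 / 15.7 = 454.9 s = 7.58 min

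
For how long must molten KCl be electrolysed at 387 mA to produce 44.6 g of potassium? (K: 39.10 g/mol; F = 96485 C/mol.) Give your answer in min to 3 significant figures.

4740 min

n(K) = 44.6 / 39.10 = 1.141 mol
K⁺ + e⁻ → K, so n(e⁻) = 1.141 mol
Q = 1.141 × 96485 = 1.101×10^5 C
t = Q / I = 1.101×10^5 / 0.387 = 2.845×10^5 s = 4740 min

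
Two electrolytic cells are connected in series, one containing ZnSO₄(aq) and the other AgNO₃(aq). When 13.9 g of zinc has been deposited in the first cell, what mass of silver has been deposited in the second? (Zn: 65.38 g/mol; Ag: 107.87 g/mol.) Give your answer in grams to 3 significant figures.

45.9 g

n(Zn) = 13.9 / 65.38 = 0.2126 mol
Zn²⁺ + 2e⁻ → Zn, so n(e⁻) = 2 × 0.2126 = 0.4252 mol
Same current for the same time ⇒ same n(e⁻) = 0.4252 mol in both cells.
Ag⁺ + e⁻ → Ag, so n(Ag) = 0.4252 mol
m(Ag) = 0.4252 × 107.87 = 45.9 g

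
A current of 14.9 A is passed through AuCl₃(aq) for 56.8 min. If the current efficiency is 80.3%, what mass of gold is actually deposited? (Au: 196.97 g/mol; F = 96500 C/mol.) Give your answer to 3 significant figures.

Q = 14.9 × 3408 = 50780 C
n(e⁻) = 50780 / 96500 = 0.5262 mol
Au³⁺ + 3e⁻ → Au, so theoretical m(Au) = 0.1754 × 196.97 = 34.55 g
Actual mass = 80.3% × 34.55 = 27.7 g

27.7 g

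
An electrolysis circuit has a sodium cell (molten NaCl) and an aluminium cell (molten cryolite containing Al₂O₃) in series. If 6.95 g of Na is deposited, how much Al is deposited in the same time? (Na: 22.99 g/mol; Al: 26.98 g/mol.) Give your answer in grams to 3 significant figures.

n(Na) = 6.95 / 22.99 = 0.3023 mol
Na⁺ + e⁻ → Na, so n(e⁻) = 0.3023 mol
Since the cells are in series, n(e⁻) in the Al cell is also 0.3023 mol.
Al³⁺ + 3e⁻ → Al, so n(Al) = 0.3023 / 3 = 0.1008 mol
m(Al) = 0.1008 × 26.98 = 2.72 g

2.72 g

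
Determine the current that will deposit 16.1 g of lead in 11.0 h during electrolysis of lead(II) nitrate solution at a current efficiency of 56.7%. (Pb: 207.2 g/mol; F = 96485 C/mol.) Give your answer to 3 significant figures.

0.668 A

n(Pb) = 16.1 / 207.2 = 0.07770 mol
Pb²⁺ + 2e⁻ → Pb, so n(e⁻) = 2 × 0.07770 = 0.1554 mol
Q = 0.1554 × 96485 / 0.567 = 26440 C
I = Q / t = 26440 / 39600 s = 0.668 A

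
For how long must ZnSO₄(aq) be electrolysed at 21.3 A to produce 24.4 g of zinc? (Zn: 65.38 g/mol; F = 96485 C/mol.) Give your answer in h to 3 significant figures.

n(Zn) = 24.4 / 65.38 = 0.3732 mol
Zn²⁺ + 2e⁻ → Zn, so n(e⁻) = 2 × 0.3732 = 0.7464 mol
Q = 0.7464 × 96485 = 72020 C
t = Q / I = 72020 / 21.3 = 3381 s = 0.939 h

0.939 h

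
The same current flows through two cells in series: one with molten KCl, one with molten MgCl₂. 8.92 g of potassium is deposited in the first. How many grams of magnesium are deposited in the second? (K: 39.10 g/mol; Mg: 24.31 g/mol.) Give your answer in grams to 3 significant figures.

2.77 g

n(K) = 8.92 / 39.10 = 0.2281 mol
K⁺ + e⁻ → K, so n(e⁻) = 0.2281 mol
Same current for the same time ⇒ same n(e⁻) = 0.2281 mol in both cells.
Mg²⁺ + 2e⁻ → Mg, so n(Mg) = 0.2281 / 2 = 0.1141 mol
m(Mg) = 0.1141 × 24.31 = 2.77 g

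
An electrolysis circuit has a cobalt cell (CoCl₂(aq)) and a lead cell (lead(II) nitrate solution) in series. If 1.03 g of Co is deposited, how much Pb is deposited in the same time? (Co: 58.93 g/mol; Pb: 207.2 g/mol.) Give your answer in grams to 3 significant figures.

n(Co) = 1.03 / 58.93 = 0.01748 mol
Co²⁺ + 2e⁻ → Co, so n(e⁻) = 2 × 0.01748 = 0.03496 mol
The cells are in series, so the same charge (and hence the same n(e⁻) = 0.03496 mol) passes through both.
Pb²⁺ + 2e⁻ → Pb, so n(Pb) = 0.03496 / 2 = 0.01748 mol
m(Pb) = 0.01748 × 207.2 = 3.62 g

3.62 g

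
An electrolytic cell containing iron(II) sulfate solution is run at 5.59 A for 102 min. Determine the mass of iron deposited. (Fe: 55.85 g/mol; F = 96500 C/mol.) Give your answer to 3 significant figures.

9.90 g

Q = It = 5.59 × 6120 = 34210 C
n(e⁻) = Q/F = 34210/96500 = 0.3545 mol
Fe²⁺ + 2e⁻ → Fe, so n(Fe) = 0.3545 / 2 = 0.1773 mol
m = 0.1773 × 55.85 = 9.90 g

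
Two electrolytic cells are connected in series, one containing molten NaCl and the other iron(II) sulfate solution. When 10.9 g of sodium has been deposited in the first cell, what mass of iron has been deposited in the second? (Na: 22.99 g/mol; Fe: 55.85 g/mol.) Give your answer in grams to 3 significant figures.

n(Na) = 10.9 / 22.99 = 0.4741 mol
Na⁺ + e⁻ → Na, so n(e⁻) = 0.4741 mol
The cells are in series, so the same charge (and hence the same n(e⁻) = 0.4741 mol) passes through both.
Fe²⁺ + 2e⁻ → Fe, so n(Fe) = 0.4741 / 2 = 0.2371 mol
m(Fe) = 0.2371 × 55.85 = 13.2 g

13.2 g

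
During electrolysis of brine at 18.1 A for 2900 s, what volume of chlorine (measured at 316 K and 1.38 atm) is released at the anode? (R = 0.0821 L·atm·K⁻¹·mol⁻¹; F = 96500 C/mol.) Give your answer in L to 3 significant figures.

Q = 18.1 A × 2900 s = 52490 C
n(e⁻) = Q/F = 52490/96500 = 0.5439 mol
2Cl⁻ → Cl₂ + 2e⁻, so n(Cl₂) = 0.5439 / 2 = 0.2720 mol
V = nRT/P = 0.2720 × 0.0821 × 316 / 1.38 = 5.114 L

5.11 L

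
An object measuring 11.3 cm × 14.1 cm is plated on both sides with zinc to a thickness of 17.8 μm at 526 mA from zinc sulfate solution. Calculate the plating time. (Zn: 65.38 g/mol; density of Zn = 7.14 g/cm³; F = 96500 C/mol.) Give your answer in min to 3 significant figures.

Plated area = 2 × 11.3 × 14.1 = 318.7 cm²
Volume = 318.7 × 17.8×10⁻⁴ cm = 0.5673 cm³
m(Zn) = 0.5673 × 7.14 = 4.051 g
n(Zn) = 4.051 / 65.38 = 0.06196 mol; n(e⁻) = 2 × 0.06196 = 0.1239 mol
Q = 0.1239 × 96500 = 11960 C
t = 11960 / 0.526 = 22740 s = 379 min

379 min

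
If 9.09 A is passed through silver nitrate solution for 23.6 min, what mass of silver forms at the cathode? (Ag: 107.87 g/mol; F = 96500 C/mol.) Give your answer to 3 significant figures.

14.4 g

Q = It = 9.09 × 1416 = 12870 C
Moles of electrons = 12870 / 96500 = 0.1334 mol
Ag⁺ + e⁻ → Ag, so n(Ag) = 0.1334 mol
m = 0.1334 × 107.87 = 14.4 g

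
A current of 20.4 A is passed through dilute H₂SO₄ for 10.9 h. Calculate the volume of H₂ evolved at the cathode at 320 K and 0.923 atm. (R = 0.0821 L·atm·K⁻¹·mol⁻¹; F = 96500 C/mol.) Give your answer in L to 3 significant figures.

118 L

Charge passed = 20.4 × 39240 = 8.005×10^5 C
n(e⁻) = Q/F = 8.005×10^5/96500 = 8.295 mol
2H⁺ + 2e⁻ → H₂, so n(H₂) = 8.295 / 2 = 4.148 mol
V = nRT/P = 4.148 × 0.0821 × 320 / 0.923 = 118.1 L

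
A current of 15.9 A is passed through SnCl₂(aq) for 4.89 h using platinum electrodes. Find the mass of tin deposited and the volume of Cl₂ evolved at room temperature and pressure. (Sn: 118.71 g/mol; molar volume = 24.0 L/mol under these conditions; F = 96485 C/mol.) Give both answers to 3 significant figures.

Q = 15.9 × 17604 = 2.799×10^5 C; n(e⁻) = 2.799×10^5 / 96485 = 2.901 mol
Cathode: Sn²⁺ + 2e⁻ → Sn → n(Sn) = 2.901/2 = 1.451 mol → 172 g
Anode: 2Cl⁻ → Cl₂ + 2e⁻ → n(Cl₂) = 2.901/2 = 1.451 mol → 34.8 L

172 g Sn; 34.8 L Cl₂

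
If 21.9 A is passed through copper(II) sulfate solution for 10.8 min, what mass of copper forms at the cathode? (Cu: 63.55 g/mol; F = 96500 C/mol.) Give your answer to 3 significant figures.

Charge passed = 21.9 × 648 = 14190 C
Moles of electrons = 14190 / 96500 = 0.1470 mol
Cu²⁺ + 2e⁻ → Cu, so n(Cu) = 0.1470 / 2 = 0.07350 mol
m = 0.07350 × 63.55 = 4.67 g

4.67 g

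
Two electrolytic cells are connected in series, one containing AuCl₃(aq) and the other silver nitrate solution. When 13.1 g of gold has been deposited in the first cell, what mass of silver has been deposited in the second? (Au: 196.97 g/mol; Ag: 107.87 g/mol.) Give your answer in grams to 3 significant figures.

21.5 g

n(Au) = 13.1 / 196.97 = 0.06651 mol
Au³⁺ + 3e⁻ → Au, so n(e⁻) = 3 × 0.06651 = 0.1995 mol
Since the cells are in series, n(e⁻) in the Ag cell is also 0.1995 mol.
Ag⁺ + e⁻ → Ag, so n(Ag) = 0.1995 mol
m(Ag) = 0.1995 × 107.87 = 21.5 g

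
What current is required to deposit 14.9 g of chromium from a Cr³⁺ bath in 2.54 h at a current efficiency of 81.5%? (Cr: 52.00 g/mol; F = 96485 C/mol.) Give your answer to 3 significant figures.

11.1 A

n(Cr) = 14.9 / 52.00 = 0.2865 mol
Cr³⁺ + 3e⁻ → Cr, so n(e⁻) = 3 × 0.2865 = 0.8595 mol
Q = 0.8595 × 96485 / 0.815 = 1.018×10^5 C
I = Q / t = 1.018×10^5 / 9144 s = 11.1 A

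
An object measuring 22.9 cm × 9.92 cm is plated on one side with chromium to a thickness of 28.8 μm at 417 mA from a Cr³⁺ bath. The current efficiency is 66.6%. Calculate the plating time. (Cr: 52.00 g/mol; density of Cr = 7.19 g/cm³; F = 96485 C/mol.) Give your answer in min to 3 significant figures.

Plated area = 22.9 × 9.92 = 227.2 cm²
Volume = 227.2 × 28.8×10⁻⁴ cm = 0.6543 cm³
m(Cr) = 0.6543 × 7.19 = 4.704 g
n(Cr) = 4.704 / 52.00 = 0.09046 mol; n(e⁻) = 3 × 0.09046 = 0.2714 mol
Q = 0.2714 × 96485 / 0.666 = 39320 C
t = 39320 / 0.417 = 94290 s = 1570 min

1570 min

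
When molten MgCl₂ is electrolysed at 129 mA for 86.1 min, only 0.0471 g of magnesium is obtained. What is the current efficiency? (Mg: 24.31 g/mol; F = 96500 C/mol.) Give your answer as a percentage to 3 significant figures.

Q = 0.129 × 5166 = 666.4 C
n(e⁻) = 666.4 / 96500 = 0.006906 mol
Mg²⁺ + 2e⁻ → Mg, so theoretical n(Mg) = 0.003453 mol → 0.08394 g
Efficiency = 0.0471 / 0.08394 = 0.5611 = 56.1%

56.1%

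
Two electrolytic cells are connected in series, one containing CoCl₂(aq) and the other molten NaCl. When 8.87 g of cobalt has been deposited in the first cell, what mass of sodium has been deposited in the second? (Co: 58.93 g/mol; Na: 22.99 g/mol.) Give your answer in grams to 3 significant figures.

n(Co) = 8.87 / 58.93 = 0.1505 mol
Co²⁺ + 2e⁻ → Co, so n(e⁻) = 2 × 0.1505 = 0.3010 mol
In series, the same 0.3010 mol of electrons flows through the second cell.
Na⁺ + e⁻ → Na, so n(Na) = 0.3010 mol
m(Na) = 0.3010 × 22.99 = 6.92 g

6.92 g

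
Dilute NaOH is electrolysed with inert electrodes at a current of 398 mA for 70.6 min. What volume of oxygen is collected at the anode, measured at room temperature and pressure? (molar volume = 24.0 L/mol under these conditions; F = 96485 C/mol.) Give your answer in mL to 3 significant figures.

Q = It = 0.398 × 4236 = 1686 C
Moles of electrons = 1686 / 96485 = 0.01747 mol
2H₂O → O₂ + 4H⁺ + 4e⁻, so n(O₂) = 0.01747 / 4 = 0.004368 mol
V = 0.004368 × 24.0 = 0.1048 L
= 105 mL

105 mL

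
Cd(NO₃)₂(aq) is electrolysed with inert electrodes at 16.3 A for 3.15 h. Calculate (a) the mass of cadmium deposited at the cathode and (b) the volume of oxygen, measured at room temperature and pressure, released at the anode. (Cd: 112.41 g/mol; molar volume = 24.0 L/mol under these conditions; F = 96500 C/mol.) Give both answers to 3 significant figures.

Q = 16.3 × 11340 = 1.848×10^5 C; n(e⁻) = 1.848×10^5 / 96500 = 1.915 mol
Cathode: Cd²⁺ + 2e⁻ → Cd → n(Cd) = 1.915/2 = 0.9575 mol → 108 g
Anode: 2H₂O → O₂ + 4H⁺ + 4e⁻ → n(O₂) = 1.915/4 = 0.4788 mol → 11.5 L

108 g Cd; 11.5 L O₂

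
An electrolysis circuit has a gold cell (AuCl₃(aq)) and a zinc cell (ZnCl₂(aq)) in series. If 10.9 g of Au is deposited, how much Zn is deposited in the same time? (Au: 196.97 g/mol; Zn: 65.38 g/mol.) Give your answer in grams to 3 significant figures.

n(Au) = 10.9 / 196.97 = 0.05534 mol
Au³⁺ + 3e⁻ → Au, so n(e⁻) = 3 × 0.05534 = 0.1660 mol
Since the cells are in series, n(e⁻) in the Zn cell is also 0.1660 mol.
Zn²⁺ + 2e⁻ → Zn, so n(Zn) = 0.1660 / 2 = 0.08300 mol
m(Zn) = 0.08300 × 65.38 = 5.43 g

5.43 g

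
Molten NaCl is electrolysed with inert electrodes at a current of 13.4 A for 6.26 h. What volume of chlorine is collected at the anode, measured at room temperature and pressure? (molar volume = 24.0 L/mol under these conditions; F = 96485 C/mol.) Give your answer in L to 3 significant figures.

Q = 13.4 A × 22536 s = 3.020×10^5 C
n(e⁻) = 3.020×10^5 / 96485 = 3.130 mol
2Cl⁻ → Cl₂ + 2e⁻, so n(Cl₂) = 3.130 / 2 = 1.565 mol
V = 1.565 × 24.0 = 37.56 L

37.6 L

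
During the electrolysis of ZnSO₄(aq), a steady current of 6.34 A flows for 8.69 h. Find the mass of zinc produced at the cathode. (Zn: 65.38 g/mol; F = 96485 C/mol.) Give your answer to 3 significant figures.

67.2 g

Q = It = 6.34 × 31284 = 1.983×10^5 C
n(e⁻) = Q/F = 1.983×10^5/96485 = 2.055 mol
Zn²⁺ + 2e⁻ → Zn, so n(Zn) = 2.055 / 2 = 1.028 mol
m = 1.028 × 65.38 = 67.2 g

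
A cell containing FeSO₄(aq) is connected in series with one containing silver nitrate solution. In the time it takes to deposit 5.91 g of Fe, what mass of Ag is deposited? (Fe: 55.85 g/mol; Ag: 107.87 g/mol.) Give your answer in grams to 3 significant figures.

22.8 g

n(Fe) = 5.91 / 55.85 = 0.1058 mol
Fe²⁺ + 2e⁻ → Fe, so n(e⁻) = 2 × 0.1058 = 0.2116 mol
Same current for the same time ⇒ same n(e⁻) = 0.2116 mol in both cells.
Ag⁺ + e⁻ → Ag, so n(Ag) = 0.2116 mol
m(Ag) = 0.2116 × 107.87 = 22.8 g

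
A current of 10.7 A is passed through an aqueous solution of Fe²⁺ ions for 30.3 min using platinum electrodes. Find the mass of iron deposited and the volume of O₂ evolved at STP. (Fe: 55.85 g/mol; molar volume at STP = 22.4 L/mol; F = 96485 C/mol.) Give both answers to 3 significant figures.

Q = 10.7 × 1818 = 19450 C; n(e⁻) = 19450 / 96485 = 0.2016 mol
Cathode: Fe²⁺ + 2e⁻ → Fe → n(Fe) = 0.2016/2 = 0.1008 mol → 5.63 g
Anode: 2H₂O → O₂ + 4H⁺ + 4e⁻ → n(O₂) = 0.2016/4 = 0.05040 mol → 1.13 L

5.63 g Fe; 1.13 L O₂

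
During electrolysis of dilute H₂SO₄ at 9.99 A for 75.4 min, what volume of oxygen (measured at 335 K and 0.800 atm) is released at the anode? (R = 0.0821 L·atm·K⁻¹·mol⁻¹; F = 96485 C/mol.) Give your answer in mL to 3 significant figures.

Q = It = 9.99 × 4524 = 45190 C
n(e⁻) = Q/F = 45190/96485 = 0.4684 mol
2H₂O → O₂ + 4H⁺ + 4e⁻, so n(O₂) = 0.4684 / 4 = 0.1171 mol
V = nRT/P = 0.1171 × 0.0821 × 335 / 0.800 = 4.026 L
= 4030 mL

4030 mL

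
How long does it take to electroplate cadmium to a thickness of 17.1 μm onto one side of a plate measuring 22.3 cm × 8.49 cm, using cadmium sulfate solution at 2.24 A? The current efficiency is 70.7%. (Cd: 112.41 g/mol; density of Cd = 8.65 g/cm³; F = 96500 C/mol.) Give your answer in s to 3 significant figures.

Plated area = 22.3 × 8.49 = 189.3 cm²
Volume = 189.3 × 17.1×10⁻⁴ cm = 0.3237 cm³
m(Cd) = 0.3237 × 8.65 = 2.800 g
n(Cd) = 2.800 / 112.41 = 0.02491 mol; n(e⁻) = 2 × 0.02491 = 0.04982 mol
Q = 0.04982 × 96500 / 0.707 = 6800 C
t = 6800 / 2.24 = 3036 s

3040 s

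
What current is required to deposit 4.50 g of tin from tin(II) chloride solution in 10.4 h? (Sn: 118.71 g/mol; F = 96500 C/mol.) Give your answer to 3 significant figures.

n(Sn) = 4.50 / 118.71 = 0.03791 mol
Sn²⁺ + 2e⁻ → Sn, so n(e⁻) = 2 × 0.03791 = 0.07582 mol
Q = 0.07582 × 96500 = 7317 C
I = Q / t = 7317 / 37440 s = 0.195 A

0.195 A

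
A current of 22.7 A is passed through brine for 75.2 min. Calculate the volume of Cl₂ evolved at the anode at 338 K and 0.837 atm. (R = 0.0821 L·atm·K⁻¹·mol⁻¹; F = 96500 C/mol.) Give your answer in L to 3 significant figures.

Q = It = 22.7 × 4512 = 1.024×10^5 C
n(e⁻) = 1.024×10^5 / 96500 = 1.061 mol
2Cl⁻ → Cl₂ + 2e⁻, so n(Cl₂) = 1.061 / 2 = 0.5305 mol
V = nRT/P = 0.5305 × 0.0821 × 338 / 0.837 = 17.59 L

17.6 L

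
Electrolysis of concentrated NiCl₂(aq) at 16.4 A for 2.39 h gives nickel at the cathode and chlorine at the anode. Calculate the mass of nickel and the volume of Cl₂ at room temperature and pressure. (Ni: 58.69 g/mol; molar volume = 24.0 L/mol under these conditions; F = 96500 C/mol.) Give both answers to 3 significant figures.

Q = 16.4 × 8604 = 1.411×10^5 C; n(e⁻) = 1.411×10^5 / 96500 = 1.462 mol
Cathode: Ni²⁺ + 2e⁻ → Ni → n(Ni) = 1.462/2 = 0.7310 mol → 42.9 g
Anode: 2Cl⁻ → Cl₂ + 2e⁻ → n(Cl₂) = 1.462/2 = 0.7310 mol → 17.5 L

42.9 g Ni; 17.5 L Cl₂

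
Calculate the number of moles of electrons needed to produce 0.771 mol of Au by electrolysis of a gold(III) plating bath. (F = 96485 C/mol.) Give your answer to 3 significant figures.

Au³⁺ + 3e⁻ → Au, so n(e⁻) = 3 × 0.771 = 2.313 mol

2.31 mol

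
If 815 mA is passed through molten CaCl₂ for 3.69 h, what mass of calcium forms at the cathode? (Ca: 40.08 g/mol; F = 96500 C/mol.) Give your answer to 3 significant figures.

Q = 0.815 A × 13284 s = 10830 C
Moles of electrons = 10830 / 96500 = 0.1122 mol
Ca²⁺ + 2e⁻ → Ca, so n(Ca) = 0.1122 / 2 = 0.05610 mol
m = 0.05610 × 40.08 = 2.25 g

2.25 g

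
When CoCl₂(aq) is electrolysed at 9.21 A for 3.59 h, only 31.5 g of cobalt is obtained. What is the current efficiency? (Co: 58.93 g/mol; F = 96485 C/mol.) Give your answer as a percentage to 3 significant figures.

Q = 9.21 × 12924 = 1.190×10^5 C
n(e⁻) = 1.190×10^5 / 96485 = 1.233 mol
Co²⁺ + 2e⁻ → Co, so theoretical n(Co) = 0.6165 mol → 36.33 g
Efficiency = 31.5 / 36.33 = 0.8671 = 86.7%

86.7%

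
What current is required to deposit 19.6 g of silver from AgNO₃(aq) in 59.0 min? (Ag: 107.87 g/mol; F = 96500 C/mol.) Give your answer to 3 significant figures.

4.95 A

n(Ag) = 19.6 / 107.87 = 0.1817 mol
Ag⁺ + e⁻ → Ag, so n(e⁻) = 0.1817 mol
Q = 0.1817 × 96500 = 17530 C
I = Q / t = 17530 / 3540 s = 4.95 A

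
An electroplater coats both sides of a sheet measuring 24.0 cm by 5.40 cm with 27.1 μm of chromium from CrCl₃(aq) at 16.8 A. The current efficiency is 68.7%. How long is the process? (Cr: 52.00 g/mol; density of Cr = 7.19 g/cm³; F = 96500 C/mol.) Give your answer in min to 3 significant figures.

40.6 min

Plated area = 2 × 24.0 × 5.40 = 259.2 cm²
Volume = 259.2 × 27.1×10⁻⁴ cm = 0.7024 cm³
m(Cr) = 0.7024 × 7.19 = 5.050 g
n(Cr) = 5.050 / 52.00 = 0.09712 mol; n(e⁻) = 3 × 0.09712 = 0.2914 mol
Q = 0.2914 × 96500 / 0.687 = 40930 C
t = 40930 / 16.8 = 2436 s = 40.6 min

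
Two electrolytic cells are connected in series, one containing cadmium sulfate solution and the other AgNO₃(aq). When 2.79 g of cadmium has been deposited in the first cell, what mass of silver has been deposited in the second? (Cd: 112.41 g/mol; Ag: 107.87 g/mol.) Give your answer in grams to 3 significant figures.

n(Cd) = 2.79 / 112.41 = 0.02482 mol
Cd²⁺ + 2e⁻ → Cd, so n(e⁻) = 2 × 0.02482 = 0.04964 mol
Same current for the same time ⇒ same n(e⁻) = 0.04964 mol in both cells.
Ag⁺ + e⁻ → Ag, so n(Ag) = 0.04964 mol
m(Ag) = 0.04964 × 107.87 = 5.35 g

5.35 g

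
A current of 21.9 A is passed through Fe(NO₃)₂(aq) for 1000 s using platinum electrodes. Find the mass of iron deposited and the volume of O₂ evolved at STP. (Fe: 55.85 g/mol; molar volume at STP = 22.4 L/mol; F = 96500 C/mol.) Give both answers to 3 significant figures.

Q = 21.9 × 1000 = 21900 C; n(e⁻) = 21900 / 96500 = 0.2269 mol
Cathode: Fe²⁺ + 2e⁻ → Fe → n(Fe) = 0.2269/2 = 0.1135 mol → 6.34 g
Anode: 2H₂O → O₂ + 4H⁺ + 4e⁻ → n(O₂) = 0.2269/4 = 0.05673 mol → 1.27 L

6.34 g Fe; 1.27 L O₂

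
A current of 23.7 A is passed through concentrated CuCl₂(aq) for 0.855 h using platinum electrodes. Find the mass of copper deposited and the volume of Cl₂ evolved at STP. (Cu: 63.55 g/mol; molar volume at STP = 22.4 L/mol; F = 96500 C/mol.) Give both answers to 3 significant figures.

24.0 g Cu; 8.47 L Cl₂

Q = 23.7 × 3078 = 72950 C; n(e⁻) = 72950 / 96500 = 0.7560 mol
Cathode: Cu²⁺ + 2e⁻ → Cu → n(Cu) = 0.7560/2 = 0.3780 mol → 24.0 g
Anode: 2Cl⁻ → Cl₂ + 2e⁻ → n(Cl₂) = 0.7560/2 = 0.3780 mol → 8.47 L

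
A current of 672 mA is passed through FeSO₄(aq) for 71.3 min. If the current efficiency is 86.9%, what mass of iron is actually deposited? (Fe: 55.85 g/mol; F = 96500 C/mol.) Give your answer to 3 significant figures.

Q = 0.672 × 4278 = 2875 C
n(e⁻) = 2875 / 96500 = 0.02979 mol
Fe²⁺ + 2e⁻ → Fe, so theoretical m(Fe) = 0.01490 × 55.85 = 0.8322 g
Actual mass = 86.9% × 0.8322 = 0.723 g

0.723 g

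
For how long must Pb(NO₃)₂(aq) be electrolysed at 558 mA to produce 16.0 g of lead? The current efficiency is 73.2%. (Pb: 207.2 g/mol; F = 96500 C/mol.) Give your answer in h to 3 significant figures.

10.1 h

n(Pb) = 16.0 / 207.2 = 0.07722 mol
Pb²⁺ + 2e⁻ → Pb, so n(e⁻) = 2 × 0.07722 = 0.1544 mol
Q = 0.1544 × 96500 / 0.732 = 20350 C
t = Q / I = 20350 / 0.558 = 36470 s = 10.1 h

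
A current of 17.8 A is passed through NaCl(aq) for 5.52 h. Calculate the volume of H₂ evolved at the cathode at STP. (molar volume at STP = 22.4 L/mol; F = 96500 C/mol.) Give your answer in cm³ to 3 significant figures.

Q = It = 17.8 × 19872 = 3.537×10^5 C
Moles of electrons = 3.537×10^5 / 96500 = 3.665 mol
2H⁺ + 2e⁻ → H₂, so n(H₂) = 3.665 / 2 = 1.833 mol
V = 1.833 × 22.4 = 41.06 L
= 41100 cm³

41100 cm³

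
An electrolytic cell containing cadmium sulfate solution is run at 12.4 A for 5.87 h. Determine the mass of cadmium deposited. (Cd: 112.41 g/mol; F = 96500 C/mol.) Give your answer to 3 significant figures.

Q = 12.4 A × 21132 s = 2.620×10^5 C
Moles of electrons = 2.620×10^5 / 96500 = 2.715 mol
Cd²⁺ + 2e⁻ → Cd, so n(Cd) = 2.715 / 2 = 1.358 mol
m = 1.358 × 112.41 = 153 g

153 g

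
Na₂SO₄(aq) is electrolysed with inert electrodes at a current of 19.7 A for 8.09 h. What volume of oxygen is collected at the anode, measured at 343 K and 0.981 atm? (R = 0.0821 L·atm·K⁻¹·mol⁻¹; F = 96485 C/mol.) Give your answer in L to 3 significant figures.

42.7 L

Charge passed = 19.7 × 29124 = 5.737×10^5 C
n(e⁻) = 5.737×10^5 / 96485 = 5.946 mol
2H₂O → O₂ + 4H⁺ + 4e⁻, so n(O₂) = 5.946 / 4 = 1.487 mol
V = nRT/P = 1.487 × 0.0821 × 343 / 0.981 = 42.69 L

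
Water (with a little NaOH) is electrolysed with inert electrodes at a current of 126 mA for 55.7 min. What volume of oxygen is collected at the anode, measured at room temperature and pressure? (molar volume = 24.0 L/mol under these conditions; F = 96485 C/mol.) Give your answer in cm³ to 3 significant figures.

26.2 cm³

Q = It = 0.126 × 3342 = 421.1 C
Moles of electrons = 421.1 / 96485 = 0.004364 mol
2H₂O → O₂ + 4H⁺ + 4e⁻, so n(O₂) = 0.004364 / 4 = 0.001091 mol
V = 0.001091 × 24.0 = 0.02618 L
= 26.2 cm³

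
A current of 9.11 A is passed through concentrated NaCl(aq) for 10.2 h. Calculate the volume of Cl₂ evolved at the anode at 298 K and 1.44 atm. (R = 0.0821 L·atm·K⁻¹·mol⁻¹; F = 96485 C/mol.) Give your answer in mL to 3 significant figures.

Charge passed = 9.11 × 36720 = 3.345×10^5 C
n(e⁻) = 3.345×10^5 / 96485 = 3.467 mol
2Cl⁻ → Cl₂ + 2e⁻, so n(Cl₂) = 3.467 / 2 = 1.734 mol
V = nRT/P = 1.734 × 0.0821 × 298 / 1.44 = 29.46 L
= 29500 mL

29500 mL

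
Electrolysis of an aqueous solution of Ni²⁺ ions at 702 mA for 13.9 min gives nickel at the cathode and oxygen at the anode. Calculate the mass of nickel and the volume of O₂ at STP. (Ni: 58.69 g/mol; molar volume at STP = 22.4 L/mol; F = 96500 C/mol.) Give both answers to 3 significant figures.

0.178 g Ni; 0.0340 L O₂

Q = 0.702 × 834 = 585.5 C; n(e⁻) = 585.5 / 96500 = 0.006067 mol
Cathode: Ni²⁺ + 2e⁻ → Ni → n(Ni) = 0.006067/2 = 0.003034 mol → 0.178 g
Anode: 2H₂O → O₂ + 4H⁺ + 4e⁻ → n(O₂) = 0.006067/4 = 0.001517 mol → 0.0340 L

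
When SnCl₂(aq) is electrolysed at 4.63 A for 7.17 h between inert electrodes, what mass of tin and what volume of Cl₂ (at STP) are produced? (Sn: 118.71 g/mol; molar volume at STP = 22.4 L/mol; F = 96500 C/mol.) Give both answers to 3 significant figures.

Q = 4.63 × 25812 = 1.195×10^5 C; n(e⁻) = 1.195×10^5 / 96500 = 1.238 mol
Cathode: Sn²⁺ + 2e⁻ → Sn → n(Sn) = 1.238/2 = 0.6190 mol → 73.5 g
Anode: 2Cl⁻ → Cl₂ + 2e⁻ → n(Cl₂) = 1.238/2 = 0.6190 mol → 13.9 L

73.5 g Sn; 13.9 L Cl₂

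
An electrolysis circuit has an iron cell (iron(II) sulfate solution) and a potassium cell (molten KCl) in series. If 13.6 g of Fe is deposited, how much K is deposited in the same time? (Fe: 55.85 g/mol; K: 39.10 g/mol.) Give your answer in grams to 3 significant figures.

19.0 g

n(Fe) = 13.6 / 55.85 = 0.2435 mol
Fe²⁺ + 2e⁻ → Fe, so n(e⁻) = 2 × 0.2435 = 0.4870 mol
Since the cells are in series, n(e⁻) in the K cell is also 0.4870 mol.
K⁺ + e⁻ → K, so n(K) = 0.4870 mol
m(K) = 0.4870 × 39.10 = 19.0 g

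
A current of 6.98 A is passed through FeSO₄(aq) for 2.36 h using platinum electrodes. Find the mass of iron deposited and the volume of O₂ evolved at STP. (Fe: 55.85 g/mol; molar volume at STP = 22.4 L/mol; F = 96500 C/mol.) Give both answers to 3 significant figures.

17.2 g Fe; 3.44 L O₂

Q = 6.98 × 8496 = 59300 C; n(e⁻) = 59300 / 96500 = 0.6145 mol
Cathode: Fe²⁺ + 2e⁻ → Fe → n(Fe) = 0.6145/2 = 0.3073 mol → 17.2 g
Anode: 2H₂O → O₂ + 4H⁺ + 4e⁻ → n(O₂) = 0.6145/4 = 0.1536 mol → 3.44 L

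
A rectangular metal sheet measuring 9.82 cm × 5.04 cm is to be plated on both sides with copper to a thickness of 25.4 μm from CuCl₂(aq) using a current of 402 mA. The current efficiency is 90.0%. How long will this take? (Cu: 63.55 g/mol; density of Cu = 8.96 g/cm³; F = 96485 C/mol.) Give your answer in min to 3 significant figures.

315 min

Plated area = 2 × 9.82 × 5.04 = 98.99 cm²
Volume = 98.99 × 25.4×10⁻⁴ cm = 0.2514 cm³
m(Cu) = 0.2514 × 8.96 = 2.253 g
n(Cu) = 2.253 / 63.55 = 0.03545 mol; n(e⁻) = 2 × 0.03545 = 0.07090 mol
Q = 0.07090 × 96485 / 0.900 = 7601 C
t = 7601 / 0.402 = 18910 s = 315 min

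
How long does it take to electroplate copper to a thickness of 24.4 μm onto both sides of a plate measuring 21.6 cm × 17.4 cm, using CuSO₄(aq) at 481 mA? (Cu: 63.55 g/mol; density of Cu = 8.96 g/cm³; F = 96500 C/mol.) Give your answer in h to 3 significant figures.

Plated area = 2 × 21.6 × 17.4 = 751.7 cm²
Volume = 751.7 × 24.4×10⁻⁴ cm = 1.834 cm³
m(Cu) = 1.834 × 8.96 = 16.43 g
n(Cu) = 16.43 / 63.55 = 0.2585 mol; n(e⁻) = 2 × 0.2585 = 0.5170 mol
Q = 0.5170 × 96500 = 49890 C
t = 49890 / 0.481 = 1.037×10^5 s = 28.8 h

28.8 h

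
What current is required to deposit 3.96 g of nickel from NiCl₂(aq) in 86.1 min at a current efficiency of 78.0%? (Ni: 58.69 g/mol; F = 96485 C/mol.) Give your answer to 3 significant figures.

3.23 A

n(Ni) = 3.96 / 58.69 = 0.06747 mol
Ni²⁺ + 2e⁻ → Ni, so n(e⁻) = 2 × 0.06747 = 0.1349 mol
Q = 0.1349 × 96485 / 0.780 = 16690 C
I = Q / t = 16690 / 5166 s = 3.23 A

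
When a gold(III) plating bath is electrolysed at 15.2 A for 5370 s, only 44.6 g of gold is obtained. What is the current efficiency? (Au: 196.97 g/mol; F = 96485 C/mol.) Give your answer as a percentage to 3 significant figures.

Q = 15.2 × 5370 = 81620 C
n(e⁻) = 81620 / 96485 = 0.8459 mol
Au³⁺ + 3e⁻ → Au, so theoretical n(Au) = 0.2820 mol → 55.55 g
Efficiency = 44.6 / 55.55 = 0.8029 = 80.3%

80.3%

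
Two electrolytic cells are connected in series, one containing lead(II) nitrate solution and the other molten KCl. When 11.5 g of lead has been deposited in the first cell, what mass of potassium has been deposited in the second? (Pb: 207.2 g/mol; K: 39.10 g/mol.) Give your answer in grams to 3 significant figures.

n(Pb) = 11.5 / 207.2 = 0.05550 mol
Pb²⁺ + 2e⁻ → Pb, so n(e⁻) = 2 × 0.05550 = 0.1110 mol
Since the cells are in series, n(e⁻) in the K cell is also 0.1110 mol.
K⁺ + e⁻ → K, so n(K) = 0.1110 mol
m(K) = 0.1110 × 39.10 = 4.34 g

4.34 g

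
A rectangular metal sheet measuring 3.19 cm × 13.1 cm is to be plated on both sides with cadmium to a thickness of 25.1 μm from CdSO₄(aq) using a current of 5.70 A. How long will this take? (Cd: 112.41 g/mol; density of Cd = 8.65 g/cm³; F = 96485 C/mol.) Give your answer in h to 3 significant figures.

Plated area = 2 × 3.19 × 13.1 = 83.58 cm²
Volume = 83.58 × 25.1×10⁻⁴ cm = 0.2098 cm³
m(Cd) = 0.2098 × 8.65 = 1.815 g
n(Cd) = 1.815 / 112.41 = 0.01615 mol; n(e⁻) = 2 × 0.01615 = 0.03230 mol
Q = 0.03230 × 96485 = 3116 C
t = 3116 / 5.70 = 546.7 s = 0.152 h

0.152 h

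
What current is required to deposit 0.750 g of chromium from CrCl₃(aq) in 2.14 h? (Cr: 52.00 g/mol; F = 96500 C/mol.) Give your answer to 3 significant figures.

n(Cr) = 0.750 / 52.00 = 0.01442 mol
Cr³⁺ + 3e⁻ → Cr, so n(e⁻) = 3 × 0.01442 = 0.04326 mol
Q = 0.04326 × 96500 = 4175 C
I = Q / t = 4175 / 7704 s = 0.542 A

0.542 A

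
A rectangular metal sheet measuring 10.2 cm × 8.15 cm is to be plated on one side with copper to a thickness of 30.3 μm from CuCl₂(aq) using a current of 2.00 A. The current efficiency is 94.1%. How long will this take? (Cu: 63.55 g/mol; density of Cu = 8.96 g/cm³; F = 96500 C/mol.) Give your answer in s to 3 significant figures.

Plated area = 10.2 × 8.15 = 83.13 cm²
Volume = 83.13 × 30.3×10⁻⁴ cm = 0.2519 cm³
m(Cu) = 0.2519 × 8.96 = 2.257 g
n(Cu) = 2.257 / 63.55 = 0.03552 mol; n(e⁻) = 2 × 0.03552 = 0.07104 mol
Q = 0.07104 × 96500 / 0.941 = 7285 C
t = 7285 / 2.00 = 3643 s

3640 s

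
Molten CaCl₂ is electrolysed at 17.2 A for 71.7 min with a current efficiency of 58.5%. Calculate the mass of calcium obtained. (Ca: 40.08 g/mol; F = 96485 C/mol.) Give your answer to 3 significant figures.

Q = 17.2 × 4302 = 73990 C
n(e⁻) = 73990 / 96485 = 0.7669 mol
Ca²⁺ + 2e⁻ → Ca, so theoretical m(Ca) = 0.3835 × 40.08 = 15.37 g
Actual mass = 58.5% × 15.37 = 8.99 g

8.99 g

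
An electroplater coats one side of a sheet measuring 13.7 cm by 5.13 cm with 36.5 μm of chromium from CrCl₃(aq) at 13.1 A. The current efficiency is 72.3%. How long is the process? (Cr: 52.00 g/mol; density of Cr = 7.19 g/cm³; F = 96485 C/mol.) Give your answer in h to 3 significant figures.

0.301 h

Plated area = 13.7 × 5.13 = 70.28 cm²
Volume = 70.28 × 36.5×10⁻⁴ cm = 0.2565 cm³
m(Cr) = 0.2565 × 7.19 = 1.844 g
n(Cr) = 1.844 / 52.00 = 0.03546 mol; n(e⁻) = 3 × 0.03546 = 0.1064 mol
Q = 0.1064 × 96485 / 0.723 = 14200 C
t = 14200 / 13.1 = 1084 s = 0.301 h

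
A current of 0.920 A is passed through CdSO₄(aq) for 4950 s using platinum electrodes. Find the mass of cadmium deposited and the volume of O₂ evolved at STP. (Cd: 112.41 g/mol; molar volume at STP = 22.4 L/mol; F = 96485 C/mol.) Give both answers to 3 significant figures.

Q = 0.920 × 4950 = 4554 C; n(e⁻) = 4554 / 96485 = 0.04720 mol
Cathode: Cd²⁺ + 2e⁻ → Cd → n(Cd) = 0.04720/2 = 0.02360 mol → 2.65 g
Anode: 2H₂O → O₂ + 4H⁺ + 4e⁻ → n(O₂) = 0.04720/4 = 0.01180 mol → 0.264 L

2.65 g Cd; 0.264 L O₂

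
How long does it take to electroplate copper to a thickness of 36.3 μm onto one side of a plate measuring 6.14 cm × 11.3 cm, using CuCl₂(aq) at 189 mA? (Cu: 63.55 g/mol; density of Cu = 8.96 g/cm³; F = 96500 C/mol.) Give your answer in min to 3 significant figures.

604 min

Plated area = 6.14 × 11.3 = 69.38 cm²
Volume = 69.38 × 36.3×10⁻⁴ cm = 0.2518 cm³
m(Cu) = 0.2518 × 8.96 = 2.256 g
n(Cu) = 2.256 / 63.55 = 0.03550 mol; n(e⁻) = 2 × 0.03550 = 0.07100 mol
Q = 0.07100 × 96500 = 6852 C
t = 6852 / 0.189 = 36250 s = 604 min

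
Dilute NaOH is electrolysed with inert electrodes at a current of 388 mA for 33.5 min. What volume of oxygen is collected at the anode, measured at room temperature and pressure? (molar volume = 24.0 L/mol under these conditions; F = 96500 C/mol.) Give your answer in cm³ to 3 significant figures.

48.5 cm³

Q = It = 0.388 × 2010 = 779.9 C
Moles of electrons = 779.9 / 96500 = 0.008082 mol
2H₂O → O₂ + 4H⁺ + 4e⁻, so n(O₂) = 0.008082 / 4 = 0.002021 mol
V = 0.002021 × 24.0 = 0.04850 L
= 48.5 cm³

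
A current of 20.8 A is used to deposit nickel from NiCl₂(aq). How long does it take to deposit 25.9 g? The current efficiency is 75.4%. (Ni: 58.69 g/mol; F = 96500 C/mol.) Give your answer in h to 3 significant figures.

1.51 h

n(Ni) = 25.9 / 58.69 = 0.4413 mol
Ni²⁺ + 2e⁻ → Ni, so n(e⁻) = 2 × 0.4413 = 0.8826 mol
Q = 0.8826 × 96500 / 0.754 = 1.130×10^5 C
t = Q / I = 1.130×10^5 / 20.8 = 5433 s = 1.51 h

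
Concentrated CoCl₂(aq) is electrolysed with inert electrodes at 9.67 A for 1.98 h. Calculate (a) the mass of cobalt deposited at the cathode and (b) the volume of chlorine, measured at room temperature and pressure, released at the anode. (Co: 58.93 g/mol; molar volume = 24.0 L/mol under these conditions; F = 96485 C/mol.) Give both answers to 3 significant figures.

21.0 g Co; 8.57 L Cl₂

Q = 9.67 × 7128 = 68930 C; n(e⁻) = 68930 / 96485 = 0.7144 mol
Cathode: Co²⁺ + 2e⁻ → Co → n(Co) = 0.7144/2 = 0.3572 mol → 21.0 g
Anode: 2Cl⁻ → Cl₂ + 2e⁻ → n(Cl₂) = 0.7144/2 = 0.3572 mol → 8.57 L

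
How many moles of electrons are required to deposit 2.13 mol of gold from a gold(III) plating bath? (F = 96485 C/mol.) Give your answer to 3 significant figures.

6.39 mol

Au³⁺ + 3e⁻ → Au, so n(e⁻) = 3 × 2.13 = 6.390 mol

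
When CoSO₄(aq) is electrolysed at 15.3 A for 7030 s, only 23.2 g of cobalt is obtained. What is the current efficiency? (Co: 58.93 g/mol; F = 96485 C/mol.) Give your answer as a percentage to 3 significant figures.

Q = 15.3 × 7030 = 1.076×10^5 C
n(e⁻) = 1.076×10^5 / 96485 = 1.115 mol
Co²⁺ + 2e⁻ → Co, so theoretical n(Co) = 0.5575 mol → 32.85 g
Efficiency = 23.2 / 32.85 = 0.7062 = 70.6%

70.6%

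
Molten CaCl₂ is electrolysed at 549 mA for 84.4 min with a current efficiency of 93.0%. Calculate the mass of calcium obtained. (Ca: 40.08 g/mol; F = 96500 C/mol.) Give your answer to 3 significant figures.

0.537 g

Q = 0.549 × 5064 = 2780 C
n(e⁻) = 2780 / 96500 = 0.02881 mol
Ca²⁺ + 2e⁻ → Ca, so theoretical m(Ca) = 0.01441 × 40.08 = 0.5776 g
Actual mass = 93.0% × 0.5776 = 0.537 g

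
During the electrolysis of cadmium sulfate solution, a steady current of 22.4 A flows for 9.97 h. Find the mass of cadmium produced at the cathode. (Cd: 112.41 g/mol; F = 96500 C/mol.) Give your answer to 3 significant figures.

Charge passed = 22.4 × 35892 = 8.040×10^5 C
n(e⁻) = 8.040×10^5 / 96500 = 8.332 mol
Cd²⁺ + 2e⁻ → Cd, so n(Cd) = 8.332 / 2 = 4.166 mol
m = 4.166 × 112.41 = 468 g

468 g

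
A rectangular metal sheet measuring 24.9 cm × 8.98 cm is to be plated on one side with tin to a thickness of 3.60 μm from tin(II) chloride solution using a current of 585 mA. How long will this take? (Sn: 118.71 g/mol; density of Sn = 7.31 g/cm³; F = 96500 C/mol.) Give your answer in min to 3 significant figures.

Plated area = 24.9 × 8.98 = 223.6 cm²
Volume = 223.6 × 3.60×10⁻⁴ cm = 0.08050 cm³
m(Sn) = 0.08050 × 7.31 = 0.5885 g
n(Sn) = 0.5885 / 118.71 = 0.004957 mol; n(e⁻) = 2 × 0.004957 = 0.009914 mol
Q = 0.009914 × 96500 = 956.7 C
t = 956.7 / 0.585 = 1635 s = 27.3 min

27.3 min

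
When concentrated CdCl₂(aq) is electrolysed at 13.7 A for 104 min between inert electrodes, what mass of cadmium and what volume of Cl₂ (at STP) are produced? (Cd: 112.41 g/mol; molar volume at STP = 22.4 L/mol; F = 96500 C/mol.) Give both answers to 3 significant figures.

49.8 g Cd; 9.92 L Cl₂

Q = 13.7 × 6240 = 85490 C; n(e⁻) = 85490 / 96500 = 0.8859 mol
Cathode: Cd²⁺ + 2e⁻ → Cd → n(Cd) = 0.8859/2 = 0.4430 mol → 49.8 g
Anode: 2Cl⁻ → Cl₂ + 2e⁻ → n(Cl₂) = 0.8859/2 = 0.4430 mol → 9.92 L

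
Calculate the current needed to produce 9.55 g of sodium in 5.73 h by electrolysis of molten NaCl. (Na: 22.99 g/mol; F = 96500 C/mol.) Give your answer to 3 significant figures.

1.94 A

n(Na) = 9.55 / 22.99 = 0.4154 mol
Na⁺ + e⁻ → Na, so n(e⁻) = 0.4154 mol
Q = 0.4154 × 96500 = 40090 C
I = Q / t = 40090 / 20628 s = 1.94 A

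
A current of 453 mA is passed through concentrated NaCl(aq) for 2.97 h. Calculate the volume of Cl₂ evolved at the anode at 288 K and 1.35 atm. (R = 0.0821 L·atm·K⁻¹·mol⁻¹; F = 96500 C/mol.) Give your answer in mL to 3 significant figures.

440 mL

Q = 0.453 A × 10692 s = 4843 C
n(e⁻) = Q/F = 4843/96500 = 0.05019 mol
2Cl⁻ → Cl₂ + 2e⁻, so n(Cl₂) = 0.05019 / 2 = 0.02510 mol
V = nRT/P = 0.02510 × 0.0821 × 288 / 1.35 = 0.4396 L
= 440 mL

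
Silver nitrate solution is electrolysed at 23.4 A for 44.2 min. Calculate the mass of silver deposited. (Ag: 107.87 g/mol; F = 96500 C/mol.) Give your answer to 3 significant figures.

69.4 g

Q = 23.4 A × 2652 s = 62060 C
n(e⁻) = Q/F = 62060/96500 = 0.6431 mol
Ag⁺ + e⁻ → Ag, so n(Ag) = 0.6431 mol
m = 0.6431 × 107.87 = 69.4 g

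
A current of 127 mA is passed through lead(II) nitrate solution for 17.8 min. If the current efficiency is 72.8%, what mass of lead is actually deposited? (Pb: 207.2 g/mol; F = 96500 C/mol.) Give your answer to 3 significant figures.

0.106 g

Q = 0.127 × 1068 = 135.6 C
n(e⁻) = 135.6 / 96500 = 0.001405 mol
Pb²⁺ + 2e⁻ → Pb, so theoretical m(Pb) = 7.025×10^-4 × 207.2 = 0.1456 g
Actual mass = 72.8% × 0.1456 = 0.106 g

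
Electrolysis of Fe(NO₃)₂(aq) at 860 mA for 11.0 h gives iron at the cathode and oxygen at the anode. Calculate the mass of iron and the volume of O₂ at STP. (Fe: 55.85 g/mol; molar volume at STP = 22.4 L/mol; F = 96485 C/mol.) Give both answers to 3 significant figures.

Q = 0.860 × 39600 = 34060 C; n(e⁻) = 34060 / 96485 = 0.3530 mol
Cathode: Fe²⁺ + 2e⁻ → Fe → n(Fe) = 0.3530/2 = 0.1765 mol → 9.86 g
Anode: 2H₂O → O₂ + 4H⁺ + 4e⁻ → n(O₂) = 0.3530/4 = 0.08825 mol → 1.98 L

9.86 g Fe; 1.98 L O₂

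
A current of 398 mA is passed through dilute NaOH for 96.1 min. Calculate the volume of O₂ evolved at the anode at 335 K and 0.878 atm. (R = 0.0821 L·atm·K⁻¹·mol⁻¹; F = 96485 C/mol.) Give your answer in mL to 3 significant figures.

186 mL

Q = 0.398 A × 5766 s = 2295 C
n(e⁻) = Q/F = 2295/96485 = 0.02379 mol
2H₂O → O₂ + 4H⁺ + 4e⁻, so n(O₂) = 0.02379 / 4 = 0.005948 mol
V = nRT/P = 0.005948 × 0.0821 × 335 / 0.878 = 0.1863 L
= 186 mL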